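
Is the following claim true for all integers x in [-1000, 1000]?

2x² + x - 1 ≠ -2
Over all integers in [-1000, 1000], LHS − RHS is always positive; it is smallest at x = 0, where it equals 1:
x = 0: LHS = 2·0² + 0 - 1 = -1; -1 ≠ -2 — holds
At the ends of the range:
x = -1000: LHS = 2·(-1000)² + (-1000) - 1 = 1998999; 1998999 ≠ -2 — holds
x = 1000: LHS = 2·1000² + 1000 - 1 = 2000999; 2000999 ≠ -2 — holds
Hence LHS − RHS is never 0, i.e. the two sides are never equal, so the relation holds for every integer in [-1000, 1000].

No counterexample exists.

Answer: True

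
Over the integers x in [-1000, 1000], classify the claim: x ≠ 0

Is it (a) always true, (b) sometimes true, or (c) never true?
Holds at x = 1: 1 ≠ 0 — holds
Fails at x = 0: 0 ≠ 0 — FAILS
It is satisfied by some integers in the range but not all.

Answer: Sometimes true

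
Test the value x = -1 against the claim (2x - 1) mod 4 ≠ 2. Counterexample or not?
Substitute x = -1 into the relation:
x = -1: LHS = (2·(-1) - 1) mod 4 = (-3) mod 4 = 1; 1 ≠ 2 — holds

The relation holds at x = -1, so it is not a counterexample.

Answer: No, x = -1 is not a counterexample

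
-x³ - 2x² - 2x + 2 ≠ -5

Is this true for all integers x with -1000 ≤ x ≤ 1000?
Track d = LHS − RHS over the integers in [-1000, 1000]. Equality would need d = 0, but d changes sign only between consecutive integers, jumping over 0:
x = 1: LHS = -1³ - 2·1² - 2·1 + 2 = -3; -3 ≠ -5 — holds  (d = 2)
x = 2: LHS = -2³ - 2·2² - 2·2 + 2 = -18; -18 ≠ -5 — holds  (d = -13)
Away from these crossings d keeps a constant sign, and checking every integer in [-1000, 1000] confirms d ≠ 0 throughout. Hence the two sides are never equal, so the relation holds for every integer in [-1000, 1000].

No counterexample exists.

Answer: True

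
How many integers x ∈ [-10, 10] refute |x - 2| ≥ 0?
An absolute value is never negative, so the left side is ≥ 0 for every x, while the right side is 0. Tightest case in [-10, 10] is x = 2:
x = 2: LHS = |2 - 2| = |0| = 0; 0 ≥ 0 — holds
Hence LHS − RHS is never negative, i.e. LHS ≥ RHS throughout, so the relation holds for every integer in [-10, 10].

No counterexample appears in that range.

Answer: 0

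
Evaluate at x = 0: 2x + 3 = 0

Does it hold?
x = 0: LHS = 2·0 + 3 = 3; 3 = 0 — FAILS

The relation fails at x = 0, so x = 0 is a counterexample.

Answer: No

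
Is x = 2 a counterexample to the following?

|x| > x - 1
Substitute x = 2 into the relation:
x = 2: LHS = |2| = 2, RHS = 2 - 1 = 1; 2 > 1 — holds

The relation holds at x = 2, so it is not a counterexample.

Answer: No, x = 2 is not a counterexample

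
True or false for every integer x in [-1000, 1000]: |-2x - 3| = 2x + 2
The claim fails at x = 0:
x = 0: LHS = |-2·0 - 3| = |-3| = 3, RHS = 2·0 + 2 = 2; 3 = 2 — FAILS

Because a single integer refutes it, the statement is false.

Answer: False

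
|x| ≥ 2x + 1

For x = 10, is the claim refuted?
Substitute x = 10 into the relation:
x = 10: LHS = |10| = 10, RHS = 2·10 + 1 = 21; 10 ≥ 21 — FAILS

Since the claim fails at x = 10, this value is a counterexample.

Answer: Yes, x = 10 is a counterexample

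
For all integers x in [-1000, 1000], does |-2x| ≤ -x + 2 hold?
The claim fails at x = 1:
x = 1: LHS = |-2·1| = |-2| = 2, RHS = -1 + 2 = 1; 2 ≤ 1 — FAILS

Because a single integer refutes it, the statement is false.

Answer: False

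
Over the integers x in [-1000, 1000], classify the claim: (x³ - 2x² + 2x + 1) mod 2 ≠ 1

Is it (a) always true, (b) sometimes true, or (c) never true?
Holds at x = 1: LHS = (1³ - 2·1² + 2·1 + 1) mod 2 = 2 mod 2 = 0; 0 ≠ 1 — holds
Fails at x = 0: LHS = (0³ - 2·0² + 2·0 + 1) mod 2 = 1 mod 2 = 1; 1 ≠ 1 — FAILS
It is satisfied by some integers in the range but not all.

Answer: Sometimes true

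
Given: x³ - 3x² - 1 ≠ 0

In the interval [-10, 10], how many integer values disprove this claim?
Track d = LHS − RHS over the integers in [-10, 10]. Equality would need d = 0, but d changes sign only between consecutive integers, jumping over 0:
x = 3: LHS = 3³ - 3·3² - 1 = -1; -1 ≠ 0 — holds  (d = -1)
x = 4: LHS = 4³ - 3·4² - 1 = 15; 15 ≠ 0 — holds  (d = 15)
Away from these crossings d keeps a constant sign, and checking every integer in [-10, 10] confirms d ≠ 0 throughout. Hence the two sides are never equal, so the relation holds for every integer in [-10, 10].

No counterexample appears in that range.

Answer: 0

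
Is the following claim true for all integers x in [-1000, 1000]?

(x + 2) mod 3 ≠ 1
The claim fails at x = -1:
x = -1: LHS = ((-1) + 2) mod 3 = 1 mod 3 = 1; 1 ≠ 1 — FAILS

Because a single integer refutes it, the statement is false.

Answer: False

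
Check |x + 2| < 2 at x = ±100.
x = 100: LHS = |100 + 2| = |102| = 102; 102 < 2 — FAILS
x = -100: LHS = |(-100) + 2| = |-98| = 98; 98 < 2 — FAILS

Answer: No, fails for both x = 100 and x = -100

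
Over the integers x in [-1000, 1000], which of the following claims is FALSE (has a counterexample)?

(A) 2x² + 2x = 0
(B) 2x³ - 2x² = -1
(A) x = 1: LHS = 2·1² + 2·1 = 4; 4 = 0 — FAILS
(B) x = 0: LHS = 2·0³ - 2·0² = 0; 0 = -1 — FAILS

Answer: Both A and B are false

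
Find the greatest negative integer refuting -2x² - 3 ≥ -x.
Testing negative integers from -1 downward:
x = -1: LHS = -2·(-1)² - 3 = -5, RHS = -(-1) = 1; -5 ≥ 1 — FAILS  ← closest negative counterexample to 0

Answer: x = -1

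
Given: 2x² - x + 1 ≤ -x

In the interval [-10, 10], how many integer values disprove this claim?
Counterexamples in [-10, 10]: {-10, -9, -8, -7, -6, -5, -4, -3, -2, -1, 0, 1, 2, 3, 4, 5, 6, 7, 8, 9, 10}.

Counting them gives 21 values.

Answer: 21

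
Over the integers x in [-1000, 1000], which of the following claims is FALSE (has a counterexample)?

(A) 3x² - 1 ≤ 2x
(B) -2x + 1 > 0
(A) x = -1: LHS = 3·(-1)² - 1 = 2, RHS = 2·(-1) = -2; 2 ≤ -2 — FAILS
(B) x = 1: LHS = -2·1 + 1 = -1; -1 > 0 — FAILS

Answer: Both A and B are false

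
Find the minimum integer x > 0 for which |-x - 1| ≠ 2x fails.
Testing positive integers:
x = 1: LHS = |-1 - 1| = |-2| = 2, RHS = 2·1 = 2; 2 ≠ 2 — FAILS  ← smallest positive counterexample

Answer: x = 1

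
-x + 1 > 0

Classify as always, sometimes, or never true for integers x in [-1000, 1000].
Holds at x = 0: LHS = -0 + 1 = 1; 1 > 0 — holds
Fails at x = 1: LHS = -1 + 1 = 0; 0 > 0 — FAILS
It is satisfied by some integers in the range but not all.

Answer: Sometimes true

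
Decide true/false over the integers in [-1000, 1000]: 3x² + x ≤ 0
The claim fails at x = 1:
x = 1: LHS = 3·1² + 1 = 4; 4 ≤ 0 — FAILS

Because a single integer refutes it, the statement is false.

Answer: False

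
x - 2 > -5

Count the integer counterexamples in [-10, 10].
Counterexamples in [-10, 10]: {-10, -9, -8, -7, -6, -5, -4, -3}.

Counting them gives 8 values.

Answer: 8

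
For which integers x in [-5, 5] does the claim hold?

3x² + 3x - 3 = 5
Track d = LHS − RHS over the integers in [-5, 5]. Equality would need d = 0, but d changes sign only between consecutive integers, jumping over 0:
x = -3: LHS = 3·(-3)² + 3·(-3) - 3 = 15; 15 = 5 — FAILS  (d = 10)
x = -2: LHS = 3·(-2)² + 3·(-2) - 3 = 3; 3 = 5 — FAILS  (d = -2)
x = 1: LHS = 3·1² + 3·1 - 3 = 3; 3 = 5 — FAILS  (d = -2)
x = 2: LHS = 3·2² + 3·2 - 3 = 15; 15 = 5 — FAILS  (d = 10)
Away from these crossings d keeps a constant sign, and checking every integer in [-5, 5] confirms d ≠ 0 throughout. Hence the two sides are never equal, so the claimed relation (=) fails for every integer in [-5, 5].

Answer: None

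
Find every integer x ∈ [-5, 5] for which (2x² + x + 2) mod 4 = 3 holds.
Holds for: {-5, -1, 3}
Fails for: {-4, -3, -2, 0, 1, 2, 4, 5}

Answer: {-5, -1, 3}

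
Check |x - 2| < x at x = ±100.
x = 100: LHS = |100 - 2| = |98| = 98; 98 < 100 — holds
x = -100: LHS = |(-100) - 2| = |-102| = 102; 102 < -100 — FAILS

Answer: Partially: holds for x = 100, fails for x = -100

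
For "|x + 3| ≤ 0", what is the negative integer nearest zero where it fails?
Testing negative integers from -1 downward:
x = -1: LHS = |(-1) + 3| = |2| = 2; 2 ≤ 0 — FAILS  ← closest negative counterexample to 0

Answer: x = -1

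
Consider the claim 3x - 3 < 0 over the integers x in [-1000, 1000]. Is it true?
The claim fails at x = 1:
x = 1: LHS = 3·1 - 3 = 0; 0 < 0 — FAILS

Because a single integer refutes it, the statement is false.

Answer: False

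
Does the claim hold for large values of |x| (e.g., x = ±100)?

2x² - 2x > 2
x = 100: LHS = 2·100² - 2·100 = 19800; 19800 > 2 — holds
x = -100: LHS = 2·(-100)² - 2·(-100) = 20200; 20200 > 2 — holds

Answer: Yes, holds for both x = 100 and x = -100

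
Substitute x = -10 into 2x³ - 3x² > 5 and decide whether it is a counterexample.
Substitute x = -10 into the relation:
x = -10: LHS = 2·(-10)³ - 3·(-10)² = -2300; -2300 > 5 — FAILS

Since the claim fails at x = -10, this value is a counterexample.

Answer: Yes, x = -10 is a counterexample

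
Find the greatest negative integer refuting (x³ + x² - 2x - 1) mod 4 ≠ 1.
Testing negative integers from -1 downward:
x = -1: LHS = ((-1)³ + (-1)² - 2·(-1) - 1) mod 4 = 1 mod 4 = 1; 1 ≠ 1 — FAILS  ← closest negative counterexample to 0

Answer: x = -1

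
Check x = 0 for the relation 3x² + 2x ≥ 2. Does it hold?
x = 0: LHS = 3·0² + 2·0 = 0; 0 ≥ 2 — FAILS

The relation fails at x = 0, so x = 0 is a counterexample.

Answer: No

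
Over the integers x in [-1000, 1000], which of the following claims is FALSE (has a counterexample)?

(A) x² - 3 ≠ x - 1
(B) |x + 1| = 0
(A) x = -1: LHS = (-1)² - 3 = -2, RHS = (-1) - 1 = -2; -2 ≠ -2 — FAILS
(B) x = 0: LHS = |0 + 1| = |1| = 1; 1 = 0 — FAILS

Answer: Both A and B are false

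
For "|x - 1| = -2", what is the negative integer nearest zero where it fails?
Testing negative integers from -1 downward:
x = -1: LHS = |(-1) - 1| = |-2| = 2; 2 = -2 — FAILS  ← closest negative counterexample to 0

Answer: x = -1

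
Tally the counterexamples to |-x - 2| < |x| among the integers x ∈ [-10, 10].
Counterexamples in [-10, 10]: {-1, 0, 1, 2, 3, 4, 5, 6, 7, 8, 9, 10}.

Counting them gives 12 values.

Answer: 12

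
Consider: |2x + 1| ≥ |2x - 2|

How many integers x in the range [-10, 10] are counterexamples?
Counterexamples in [-10, 10]: {-10, -9, -8, -7, -6, -5, -4, -3, -2, -1, 0}.

Counting them gives 11 values.

Answer: 11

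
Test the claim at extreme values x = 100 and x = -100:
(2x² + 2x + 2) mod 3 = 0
x = 100: LHS = (2·100² + 2·100 + 2) mod 3 = 20202 mod 3 = 0; 0 = 0 — holds
x = -100: LHS = (2·(-100)² + 2·(-100) + 2) mod 3 = 19802 mod 3 = 2; 2 = 0 — FAILS

Answer: Partially: holds for x = 100, fails for x = -100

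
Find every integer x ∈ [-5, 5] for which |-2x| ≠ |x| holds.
Holds for: {-5, -4, -3, -2, -1, 1, 2, 3, 4, 5}
Fails for: {0}

Answer: {-5, -4, -3, -2, -1, 1, 2, 3, 4, 5}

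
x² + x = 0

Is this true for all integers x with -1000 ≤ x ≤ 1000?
The claim fails at x = 1:
x = 1: LHS = 1² + 1 = 2; 2 = 0 — FAILS

Because a single integer refutes it, the statement is false.

Answer: False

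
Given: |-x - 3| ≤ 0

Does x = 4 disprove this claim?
Substitute x = 4 into the relation:
x = 4: LHS = |-4 - 3| = |-7| = 7; 7 ≤ 0 — FAILS

Since the claim fails at x = 4, this value is a counterexample.

Answer: Yes, x = 4 is a counterexample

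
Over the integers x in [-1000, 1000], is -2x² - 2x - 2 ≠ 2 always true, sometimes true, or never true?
Over all integers in [-1000, 1000], LHS − RHS is always negative; it is closest to 0 at x = 0, where it equals -4:
x = 0: LHS = -2·0² - 2·0 - 2 = -2; -2 ≠ 2 — holds
At the ends of the range:
x = -1000: LHS = -2·(-1000)² - 2·(-1000) - 2 = -1998002; -1998002 ≠ 2 — holds
x = 1000: LHS = -2·1000² - 2·1000 - 2 = -2002002; -2002002 ≠ 2 — holds
Hence LHS − RHS is never 0, i.e. the two sides are never equal, so the relation holds for every integer in [-1000, 1000].

No counterexample exists.

Answer: Always true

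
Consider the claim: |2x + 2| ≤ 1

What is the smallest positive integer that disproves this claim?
Testing positive integers:
x = 1: LHS = |2·1 + 2| = |4| = 4; 4 ≤ 1 — FAILS  ← smallest positive counterexample

Answer: x = 1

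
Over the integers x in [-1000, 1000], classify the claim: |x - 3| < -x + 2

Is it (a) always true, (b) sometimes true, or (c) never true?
Over all integers in [-1000, 1000], LHS − RHS is smallest at x = 0, where it equals 1:
x = 0: LHS = |0 - 3| = |-3| = 3, RHS = -0 + 2 = 2; 3 < 2 — FAILS
At the ends of the range:
x = -1000: LHS = |(-1000) - 3| = |-1003| = 1003, RHS = -(-1000) + 2 = 1002; 1003 < 1002 — FAILS
x = 1000: LHS = |1000 - 3| = |997| = 997, RHS = -1000 + 2 = -998; 997 < -998 — FAILS
Hence LHS − RHS is never negative, i.e. LHS ≥ RHS throughout, so the claimed relation (<) fails for every integer in [-1000, 1000].

No integer in the range satisfies it.

Answer: Never true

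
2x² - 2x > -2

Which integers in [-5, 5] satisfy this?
Over all integers in [-5, 5], LHS − RHS is smallest at x = 0, where it equals 2:
x = 0: LHS = 2·0² - 2·0 = 0; 0 > -2 — holds
At the ends of the range:
x = -5: LHS = 2·(-5)² - 2·(-5) = 60; 60 > -2 — holds
x = 5: LHS = 2·5² - 2·5 = 40; 40 > -2 — holds
Hence LHS − RHS is never zero or negative, i.e. LHS > RHS throughout, so the relation holds for every integer in [-5, 5].

Answer: All integers in [-5, 5]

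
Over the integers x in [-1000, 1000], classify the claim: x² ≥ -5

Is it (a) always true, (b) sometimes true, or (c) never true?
Over all integers in [-1000, 1000], LHS − RHS is smallest at x = 0, where it equals 5:
x = 0: LHS = 0² = 0; 0 ≥ -5 — holds
At the ends of the range:
x = -1000: LHS = (-1000)² = 1000000; 1000000 ≥ -5 — holds
x = 1000: LHS = 1000² = 1000000; 1000000 ≥ -5 — holds
Hence LHS − RHS is never negative, i.e. LHS ≥ RHS throughout, so the relation holds for every integer in [-1000, 1000].

No counterexample exists.

Answer: Always true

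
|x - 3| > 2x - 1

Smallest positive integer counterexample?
Testing positive integers:
x = 1: LHS = |1 - 3| = |-2| = 2, RHS = 2·1 - 1 = 1; 2 > 1 — holds
x = 2: LHS = |2 - 3| = |-1| = 1, RHS = 2·2 - 1 = 3; 1 > 3 — FAILS  ← smallest positive counterexample

Answer: x = 2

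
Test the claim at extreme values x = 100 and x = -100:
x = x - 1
x = 100: RHS = 100 - 1 = 99; 100 = 99 — FAILS
x = -100: RHS = (-100) - 1 = -101; -100 = -101 — FAILS

Answer: No, fails for both x = 100 and x = -100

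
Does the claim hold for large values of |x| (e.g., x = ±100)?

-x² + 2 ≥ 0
x = 100: LHS = -100² + 2 = -9998; -9998 ≥ 0 — FAILS
x = -100: LHS = -(-100)² + 2 = -9998; -9998 ≥ 0 — FAILS

Answer: No, fails for both x = 100 and x = -100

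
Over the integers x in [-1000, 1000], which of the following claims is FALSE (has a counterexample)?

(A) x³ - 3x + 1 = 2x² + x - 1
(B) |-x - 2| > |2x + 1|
(A) x = 0: LHS = 0³ - 3·0 + 1 = 1, RHS = 2·0² + 0 - 1 = -1; 1 = -1 — FAILS
(B) x = 1: LHS = |-1 - 2| = |-3| = 3, RHS = |2·1 + 1| = |3| = 3; 3 > 3 — FAILS

Answer: Both A and B are false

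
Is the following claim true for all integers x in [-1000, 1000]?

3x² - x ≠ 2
The claim fails at x = 1:
x = 1: LHS = 3·1² - 1 = 2; 2 ≠ 2 — FAILS

Because a single integer refutes it, the statement is false.

Answer: False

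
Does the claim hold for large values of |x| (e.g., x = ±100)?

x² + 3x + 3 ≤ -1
x = 100: LHS = 100² + 3·100 + 3 = 10303; 10303 ≤ -1 — FAILS
x = -100: LHS = (-100)² + 3·(-100) + 3 = 9703; 9703 ≤ -1 — FAILS

Answer: No, fails for both x = 100 and x = -100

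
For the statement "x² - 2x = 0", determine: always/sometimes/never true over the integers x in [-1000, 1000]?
Holds at x = 0: LHS = 0² - 2·0 = 0; 0 = 0 — holds
Fails at x = 1: LHS = 1² - 2·1 = -1; -1 = 0 — FAILS
It is satisfied by some integers in the range but not all.

Answer: Sometimes true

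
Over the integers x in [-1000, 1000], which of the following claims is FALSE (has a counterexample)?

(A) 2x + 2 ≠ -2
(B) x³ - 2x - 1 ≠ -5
(A) x = -2: LHS = 2·(-2) + 2 = -2; -2 ≠ -2 — FAILS
(B) x = -2: LHS = (-2)³ - 2·(-2) - 1 = -5; -5 ≠ -5 — FAILS

Answer: Both A and B are false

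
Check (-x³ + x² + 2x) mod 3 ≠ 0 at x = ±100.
x = 100: LHS = (-100³ + 100² + 2·100) mod 3 = (-989800) mod 3 = 2; 2 ≠ 0 — holds
x = -100: LHS = (-(-100)³ + (-100)² + 2·(-100)) mod 3 = 1009800 mod 3 = 0; 0 ≠ 0 — FAILS

Answer: Partially: holds for x = 100, fails for x = -100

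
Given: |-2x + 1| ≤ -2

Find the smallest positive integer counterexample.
Testing positive integers:
x = 1: LHS = |-2·1 + 1| = |-1| = 1; 1 ≤ -2 — FAILS  ← smallest positive counterexample

Answer: x = 1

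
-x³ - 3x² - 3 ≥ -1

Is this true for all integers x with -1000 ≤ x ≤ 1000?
The claim fails at x = 0:
x = 0: LHS = -0³ - 3·0² - 3 = -3; -3 ≥ -1 — FAILS

Because a single integer refutes it, the statement is false.

Answer: False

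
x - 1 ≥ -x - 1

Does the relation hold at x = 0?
x = 0: LHS = 0 - 1 = -1, RHS = -0 - 1 = -1; -1 ≥ -1 — holds

The relation is satisfied at x = 0.

Answer: Yes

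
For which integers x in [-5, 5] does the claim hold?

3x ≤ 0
Holds for: {-5, -4, -3, -2, -1, 0}
Fails for: {1, 2, 3, 4, 5}

Answer: {-5, -4, -3, -2, -1, 0}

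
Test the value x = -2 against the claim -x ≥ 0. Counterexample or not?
Substitute x = -2 into the relation:
x = -2: LHS = -(-2) = 2; 2 ≥ 0 — holds

The claim holds here, so x = -2 is not a counterexample. (A counterexample exists elsewhere, e.g. x = 1.)

Answer: No, x = -2 is not a counterexample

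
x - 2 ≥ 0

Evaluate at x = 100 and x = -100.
x = 100: LHS = 100 - 2 = 98; 98 ≥ 0 — holds
x = -100: LHS = (-100) - 2 = -102; -102 ≥ 0 — FAILS

Answer: Partially: holds for x = 100, fails for x = -100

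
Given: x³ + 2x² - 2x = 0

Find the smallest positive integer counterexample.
Testing positive integers:
x = 1: LHS = 1³ + 2·1² - 2·1 = 1; 1 = 0 — FAILS  ← smallest positive counterexample

Answer: x = 1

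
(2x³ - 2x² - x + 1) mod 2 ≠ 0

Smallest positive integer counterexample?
Testing positive integers:
x = 1: LHS = (2·1³ - 2·1² - 1 + 1) mod 2 = 0 mod 2 = 0; 0 ≠ 0 — FAILS  ← smallest positive counterexample

Answer: x = 1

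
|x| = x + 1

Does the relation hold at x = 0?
x = 0: LHS = |0| = 0, RHS = 0 + 1 = 1; 0 = 1 — FAILS

The relation fails at x = 0, so x = 0 is a counterexample.

Answer: No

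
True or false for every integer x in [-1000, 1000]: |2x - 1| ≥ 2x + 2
The claim fails at x = 0:
x = 0: LHS = |2·0 - 1| = |-1| = 1, RHS = 2·0 + 2 = 2; 1 ≥ 2 — FAILS

Because a single integer refutes it, the statement is false.

Answer: False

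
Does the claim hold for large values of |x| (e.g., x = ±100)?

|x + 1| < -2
x = 100: LHS = |100 + 1| = |101| = 101; 101 < -2 — FAILS
x = -100: LHS = |(-100) + 1| = |-99| = 99; 99 < -2 — FAILS

Answer: No, fails for both x = 100 and x = -100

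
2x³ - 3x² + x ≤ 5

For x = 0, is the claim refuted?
Substitute x = 0 into the relation:
x = 0: LHS = 2·0³ - 3·0² + 0 = 0; 0 ≤ 5 — holds

The claim holds here, so x = 0 is not a counterexample. (A counterexample exists elsewhere, e.g. x = 2.)

Answer: No, x = 0 is not a counterexample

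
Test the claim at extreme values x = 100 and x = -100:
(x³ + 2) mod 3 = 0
x = 100: LHS = (100³ + 2) mod 3 = 1000002 mod 3 = 0; 0 = 0 — holds
x = -100: LHS = ((-100)³ + 2) mod 3 = (-999998) mod 3 = 1; 1 = 0 — FAILS

Answer: Partially: holds for x = 100, fails for x = -100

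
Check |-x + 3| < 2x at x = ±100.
x = 100: LHS = |-100 + 3| = |-97| = 97, RHS = 2·100 = 200; 97 < 200 — holds
x = -100: LHS = |-(-100) + 3| = |103| = 103, RHS = 2·(-100) = -200; 103 < -200 — FAILS

Answer: Partially: holds for x = 100, fails for x = -100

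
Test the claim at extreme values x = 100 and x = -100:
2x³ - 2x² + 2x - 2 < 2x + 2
x = 100: LHS = 2·100³ - 2·100² + 2·100 - 2 = 1980198, RHS = 2·100 + 2 = 202; 1980198 < 202 — FAILS
x = -100: LHS = 2·(-100)³ - 2·(-100)² + 2·(-100) - 2 = -2020202, RHS = 2·(-100) + 2 = -198; -2020202 < -198 — holds

Answer: Partially: fails for x = 100, holds for x = -100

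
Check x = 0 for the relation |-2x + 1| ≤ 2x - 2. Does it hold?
x = 0: LHS = |-2·0 + 1| = |1| = 1, RHS = 2·0 - 2 = -2; 1 ≤ -2 — FAILS

The relation fails at x = 0, so x = 0 is a counterexample.

Answer: No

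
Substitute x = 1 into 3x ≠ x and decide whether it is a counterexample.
Substitute x = 1 into the relation:
x = 1: LHS = 3·1 = 3; 3 ≠ 1 — holds

The claim holds here, so x = 1 is not a counterexample. (A counterexample exists elsewhere, e.g. x = 0.)

Answer: No, x = 1 is not a counterexample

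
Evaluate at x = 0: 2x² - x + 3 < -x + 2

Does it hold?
x = 0: LHS = 2·0² - 0 + 3 = 3, RHS = -0 + 2 = 2; 3 < 2 — FAILS

The relation fails at x = 0, so x = 0 is a counterexample.

Answer: No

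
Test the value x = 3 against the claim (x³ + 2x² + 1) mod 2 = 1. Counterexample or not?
Substitute x = 3 into the relation:
x = 3: LHS = (3³ + 2·3² + 1) mod 2 = 46 mod 2 = 0; 0 = 1 — FAILS

Since the claim fails at x = 3, this value is a counterexample.

Answer: Yes, x = 3 is a counterexample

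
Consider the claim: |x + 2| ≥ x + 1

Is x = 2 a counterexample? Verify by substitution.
Substitute x = 2 into the relation:
x = 2: LHS = |2 + 2| = |4| = 4, RHS = 2 + 1 = 3; 4 ≥ 3 — holds

The relation holds at x = 2, so it is not a counterexample.

Answer: No, x = 2 is not a counterexample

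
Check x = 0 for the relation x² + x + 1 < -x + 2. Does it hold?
x = 0: LHS = 0² + 0 + 1 = 1, RHS = -0 + 2 = 2; 1 < 2 — holds

The relation is satisfied at x = 0.

Answer: Yes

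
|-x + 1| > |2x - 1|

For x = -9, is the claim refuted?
Substitute x = -9 into the relation:
x = -9: LHS = |-(-9) + 1| = |10| = 10, RHS = |2·(-9) - 1| = |-19| = 19; 10 > 19 — FAILS

Since the claim fails at x = -9, this value is a counterexample.

Answer: Yes, x = -9 is a counterexample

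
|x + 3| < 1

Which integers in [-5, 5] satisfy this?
Holds for: {-3}
Fails for: {-5, -4, -2, -1, 0, 1, 2, 3, 4, 5}

Answer: {-3}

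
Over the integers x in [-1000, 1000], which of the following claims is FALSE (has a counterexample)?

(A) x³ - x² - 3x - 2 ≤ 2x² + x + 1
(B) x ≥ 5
(A) x = 5: LHS = 5³ - 5² - 3·5 - 2 = 83, RHS = 2·5² + 5 + 1 = 56; 83 ≤ 56 — FAILS
(B) x = 0: 0 ≥ 5 — FAILS

Answer: Both A and B are false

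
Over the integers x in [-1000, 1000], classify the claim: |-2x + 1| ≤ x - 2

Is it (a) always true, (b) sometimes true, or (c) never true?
Over all integers in [-1000, 1000], LHS − RHS is smallest at x = 1, where it equals 2:
x = 1: LHS = |-2·1 + 1| = |-1| = 1, RHS = 1 - 2 = -1; 1 ≤ -1 — FAILS
At the ends of the range:
x = -1000: LHS = |-2·(-1000) + 1| = |2001| = 2001, RHS = (-1000) - 2 = -1002; 2001 ≤ -1002 — FAILS
x = 1000: LHS = |-2·1000 + 1| = |-1999| = 1999, RHS = 1000 - 2 = 998; 1999 ≤ 998 — FAILS
Hence LHS − RHS is never zero or negative, i.e. LHS > RHS throughout, so the claimed relation (≤) fails for every integer in [-1000, 1000].

No integer in the range satisfies it.

Answer: Never true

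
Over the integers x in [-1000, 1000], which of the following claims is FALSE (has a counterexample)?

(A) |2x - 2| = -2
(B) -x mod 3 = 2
(A) x = 0: LHS = |2·0 - 2| = |-2| = 2; 2 = -2 — FAILS
(B) x = 0: LHS = (-0) mod 3 = 0 mod 3 = 0; 0 = 2 — FAILS

Answer: Both A and B are false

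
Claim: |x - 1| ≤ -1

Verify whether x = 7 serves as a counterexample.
Substitute x = 7 into the relation:
x = 7: LHS = |7 - 1| = |6| = 6; 6 ≤ -1 — FAILS

Since the claim fails at x = 7, this value is a counterexample.

Answer: Yes, x = 7 is a counterexample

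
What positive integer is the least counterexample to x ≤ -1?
Testing positive integers:
x = 1: 1 ≤ -1 — FAILS  ← smallest positive counterexample

Answer: x = 1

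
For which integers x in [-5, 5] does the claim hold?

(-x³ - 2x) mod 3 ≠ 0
For a polynomial with integer coefficients, its value mod 3 depends only on x mod 3, so it suffices to check one representative of each residue class, x = 0, 1, 2:
x = 0: LHS = (-0³ - 2·0) mod 3 = 0 mod 3 = 0; 0 ≠ 0 — FAILS
x = 1: LHS = (-1³ - 2·1) mod 3 = (-3) mod 3 = 0; 0 ≠ 0 — FAILS
x = 2: LHS = (-2³ - 2·2) mod 3 = (-12) mod 3 = 0; 0 ≠ 0 — FAILS
The relation fails in every residue class, so the claimed relation (≠) fails for every integer in [-5, 5].

Answer: None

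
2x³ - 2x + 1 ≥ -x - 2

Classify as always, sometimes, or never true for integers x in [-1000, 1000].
Holds at x = 0: LHS = 2·0³ - 2·0 + 1 = 1, RHS = -0 - 2 = -2; 1 ≥ -2 — holds
Fails at x = -2: LHS = 2·(-2)³ - 2·(-2) + 1 = -11, RHS = -(-2) - 2 = 0; -11 ≥ 0 — FAILS
It is satisfied by some integers in the range but not all.

Answer: Sometimes true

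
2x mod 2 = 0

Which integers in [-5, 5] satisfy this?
For a polynomial with integer coefficients, its value mod 2 depends only on x mod 2, so it suffices to check one representative of each residue class, x = 0, 1:
x = 0: LHS = (2·0) mod 2 = 0 mod 2 = 0; 0 = 0 — holds
x = 1: LHS = (2·1) mod 2 = 2 mod 2 = 0; 0 = 0 — holds
The relation holds in every residue class, so the relation holds for every integer in [-5, 5].

Answer: All integers in [-5, 5]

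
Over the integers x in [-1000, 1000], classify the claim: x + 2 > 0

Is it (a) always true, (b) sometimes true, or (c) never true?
Holds at x = 0: LHS = 0 + 2 = 2; 2 > 0 — holds
Fails at x = -2: LHS = (-2) + 2 = 0; 0 > 0 — FAILS
It is satisfied by some integers in the range but not all.

Answer: Sometimes true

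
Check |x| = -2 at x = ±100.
x = 100: LHS = |100| = 100; 100 = -2 — FAILS
x = -100: LHS = |-100| = 100; 100 = -2 — FAILS

Answer: No, fails for both x = 100 and x = -100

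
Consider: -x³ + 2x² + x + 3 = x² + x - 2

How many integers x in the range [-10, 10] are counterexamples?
Counterexamples in [-10, 10]: {-10, -9, -8, -7, -6, -5, -4, -3, -2, -1, 0, 1, 2, 3, 4, 5, 6, 7, 8, 9, 10}.

Counting them gives 21 values.

Answer: 21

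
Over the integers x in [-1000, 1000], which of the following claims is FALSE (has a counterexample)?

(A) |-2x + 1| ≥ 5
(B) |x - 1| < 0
(A) x = 0: LHS = |-2·0 + 1| = |1| = 1; 1 ≥ 5 — FAILS
(B) x = 0: LHS = |0 - 1| = |-1| = 1; 1 < 0 — FAILS

Answer: Both A and B are false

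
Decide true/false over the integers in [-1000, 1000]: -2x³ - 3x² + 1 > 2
The claim fails at x = 0:
x = 0: LHS = -2·0³ - 3·0² + 1 = 1; 1 > 2 — FAILS

Because a single integer refutes it, the statement is false.

Answer: False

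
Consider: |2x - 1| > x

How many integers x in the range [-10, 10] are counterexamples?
Counterexamples in [-10, 10]: {1}.

Counting them gives 1 values.

Answer: 1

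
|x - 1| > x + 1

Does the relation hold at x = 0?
x = 0: LHS = |0 - 1| = |-1| = 1, RHS = 0 + 1 = 1; 1 > 1 — FAILS

The relation fails at x = 0, so x = 0 is a counterexample.

Answer: No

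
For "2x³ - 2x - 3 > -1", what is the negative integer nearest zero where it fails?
Testing negative integers from -1 downward:
x = -1: LHS = 2·(-1)³ - 2·(-1) - 3 = -3; -3 > -1 — FAILS  ← closest negative counterexample to 0

Answer: x = -1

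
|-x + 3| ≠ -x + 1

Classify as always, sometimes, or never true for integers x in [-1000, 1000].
Over all integers in [-1000, 1000], LHS − RHS is always positive; it is smallest at x = 0, where it equals 2:
x = 0: LHS = |-0 + 3| = |3| = 3, RHS = -0 + 1 = 1; 3 ≠ 1 — holds
At the ends of the range:
x = -1000: LHS = |-(-1000) + 3| = |1003| = 1003, RHS = -(-1000) + 1 = 1001; 1003 ≠ 1001 — holds
x = 1000: LHS = |-1000 + 3| = |-997| = 997, RHS = -1000 + 1 = -999; 997 ≠ -999 — holds
Hence LHS − RHS is never 0, i.e. the two sides are never equal, so the relation holds for every integer in [-1000, 1000].

No counterexample exists.

Answer: Always true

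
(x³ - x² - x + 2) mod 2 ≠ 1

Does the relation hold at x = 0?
x = 0: LHS = (0³ - 0² - 0 + 2) mod 2 = 2 mod 2 = 0; 0 ≠ 1 — holds

The relation is satisfied at x = 0.

Answer: Yes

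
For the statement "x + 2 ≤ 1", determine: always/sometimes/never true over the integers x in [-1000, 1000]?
Holds at x = -1: LHS = (-1) + 2 = 1; 1 ≤ 1 — holds
Fails at x = 0: LHS = 0 + 2 = 2; 2 ≤ 1 — FAILS
It is satisfied by some integers in the range but not all.

Answer: Sometimes true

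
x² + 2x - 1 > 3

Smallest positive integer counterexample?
Testing positive integers:
x = 1: LHS = 1² + 2·1 - 1 = 2; 2 > 3 — FAILS  ← smallest positive counterexample

Answer: x = 1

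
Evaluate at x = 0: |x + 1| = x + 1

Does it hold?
x = 0: LHS = |0 + 1| = |1| = 1, RHS = 0 + 1 = 1; 1 = 1 — holds

The relation is satisfied at x = 0.

Answer: Yes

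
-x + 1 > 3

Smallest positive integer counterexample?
Testing positive integers:
x = 1: LHS = -1 + 1 = 0; 0 > 3 — FAILS  ← smallest positive counterexample

Answer: x = 1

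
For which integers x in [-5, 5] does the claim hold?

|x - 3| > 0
Holds for: {-5, -4, -3, -2, -1, 0, 1, 2, 4, 5}
Fails for: {3}

Answer: {-5, -4, -3, -2, -1, 0, 1, 2, 4, 5}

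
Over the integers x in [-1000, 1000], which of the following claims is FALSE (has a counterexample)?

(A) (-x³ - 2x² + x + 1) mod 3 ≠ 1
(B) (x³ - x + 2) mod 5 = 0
(A) x = 0: LHS = (-0³ - 2·0² + 0 + 1) mod 3 = 1 mod 3 = 1; 1 ≠ 1 — FAILS
(B) x = 0: LHS = (0³ - 0 + 2) mod 5 = 2 mod 5 = 2; 2 = 0 — FAILS

Answer: Both A and B are false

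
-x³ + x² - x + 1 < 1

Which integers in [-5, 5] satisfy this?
Holds for: {1, 2, 3, 4, 5}
Fails for: {-5, -4, -3, -2, -1, 0}

Answer: {1, 2, 3, 4, 5}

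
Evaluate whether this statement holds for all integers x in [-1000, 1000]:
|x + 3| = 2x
The claim fails at x = 0:
x = 0: LHS = |0 + 3| = |3| = 3, RHS = 2·0 = 0; 3 = 0 — FAILS

Because a single integer refutes it, the statement is false.

Answer: False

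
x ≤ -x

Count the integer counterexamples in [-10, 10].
Counterexamples in [-10, 10]: {1, 2, 3, 4, 5, 6, 7, 8, 9, 10}.

Counting them gives 10 values.

Answer: 10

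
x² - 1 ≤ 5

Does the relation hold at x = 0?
x = 0: LHS = 0² - 1 = -1; -1 ≤ 5 — holds

The relation is satisfied at x = 0.

Answer: Yes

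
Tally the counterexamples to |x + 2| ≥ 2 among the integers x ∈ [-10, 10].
Counterexamples in [-10, 10]: {-3, -2, -1}.

Counting them gives 3 values.

Answer: 3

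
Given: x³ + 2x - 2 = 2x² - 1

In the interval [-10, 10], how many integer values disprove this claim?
Counterexamples in [-10, 10]: {-10, -9, -8, -7, -6, -5, -4, -3, -2, -1, 0, 2, 3, 4, 5, 6, 7, 8, 9, 10}.

Counting them gives 20 values.

Answer: 20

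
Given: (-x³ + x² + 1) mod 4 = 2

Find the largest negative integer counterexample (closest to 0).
Testing negative integers from -1 downward:
x = -1: LHS = (-(-1)³ + (-1)² + 1) mod 4 = 3 mod 4 = 3; 3 = 2 — FAILS  ← closest negative counterexample to 0

Answer: x = -1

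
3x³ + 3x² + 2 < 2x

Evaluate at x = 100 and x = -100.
x = 100: LHS = 3·100³ + 3·100² + 2 = 3030002, RHS = 2·100 = 200; 3030002 < 200 — FAILS
x = -100: LHS = 3·(-100)³ + 3·(-100)² + 2 = -2969998, RHS = 2·(-100) = -200; -2969998 < -200 — holds

Answer: Partially: fails for x = 100, holds for x = -100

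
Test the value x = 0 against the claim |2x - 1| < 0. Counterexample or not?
Substitute x = 0 into the relation:
x = 0: LHS = |2·0 - 1| = |-1| = 1; 1 < 0 — FAILS

Since the claim fails at x = 0, this value is a counterexample.

Answer: Yes, x = 0 is a counterexample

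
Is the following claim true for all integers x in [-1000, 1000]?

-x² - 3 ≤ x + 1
Over all integers in [-1000, 1000], LHS − RHS is largest at x = 0, where it equals -4:
x = 0: LHS = -0² - 3 = -3, RHS = 0 + 1 = 1; -3 ≤ 1 — holds
At the ends of the range:
x = -1000: LHS = -(-1000)² - 3 = -1000003, RHS = (-1000) + 1 = -999; -1000003 ≤ -999 — holds
x = 1000: LHS = -1000² - 3 = -1000003, RHS = 1000 + 1 = 1001; -1000003 ≤ 1001 — holds
Hence LHS − RHS is never positive, i.e. LHS ≤ RHS throughout, so the relation holds for every integer in [-1000, 1000].

No counterexample exists.

Answer: True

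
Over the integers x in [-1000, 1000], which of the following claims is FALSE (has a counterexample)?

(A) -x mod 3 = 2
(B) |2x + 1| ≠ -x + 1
(A) x = 0: LHS = (-0) mod 3 = 0 mod 3 = 0; 0 = 2 — FAILS
(B) x = 0: LHS = |2·0 + 1| = |1| = 1, RHS = -0 + 1 = 1; 1 ≠ 1 — FAILS

Answer: Both A and B are false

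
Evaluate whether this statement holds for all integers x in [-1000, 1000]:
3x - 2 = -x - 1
The claim fails at x = 0:
x = 0: LHS = 3·0 - 2 = -2, RHS = -0 - 1 = -1; -2 = -1 — FAILS

Because a single integer refutes it, the statement is false.

Answer: False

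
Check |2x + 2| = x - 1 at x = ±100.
x = 100: LHS = |2·100 + 2| = |202| = 202, RHS = 100 - 1 = 99; 202 = 99 — FAILS
x = -100: LHS = |2·(-100) + 2| = |-198| = 198, RHS = (-100) - 1 = -101; 198 = -101 — FAILS

Answer: No, fails for both x = 100 and x = -100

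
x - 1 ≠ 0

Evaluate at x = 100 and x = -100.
x = 100: LHS = 100 - 1 = 99; 99 ≠ 0 — holds
x = -100: LHS = (-100) - 1 = -101; -101 ≠ 0 — holds

Answer: Yes, holds for both x = 100 and x = -100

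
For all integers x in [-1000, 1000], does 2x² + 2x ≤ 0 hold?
The claim fails at x = 1:
x = 1: LHS = 2·1² + 2·1 = 4; 4 ≤ 0 — FAILS

Because a single integer refutes it, the statement is false.

Answer: False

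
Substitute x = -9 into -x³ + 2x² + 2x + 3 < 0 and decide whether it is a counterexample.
Substitute x = -9 into the relation:
x = -9: LHS = -(-9)³ + 2·(-9)² + 2·(-9) + 3 = 876; 876 < 0 — FAILS

Since the claim fails at x = -9, this value is a counterexample.

Answer: Yes, x = -9 is a counterexample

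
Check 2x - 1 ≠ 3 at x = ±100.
x = 100: LHS = 2·100 - 1 = 199; 199 ≠ 3 — holds
x = -100: LHS = 2·(-100) - 1 = -201; -201 ≠ 3 — holds

Answer: Yes, holds for both x = 100 and x = -100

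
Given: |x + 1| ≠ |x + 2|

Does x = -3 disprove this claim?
Substitute x = -3 into the relation:
x = -3: LHS = |(-3) + 1| = |-2| = 2, RHS = |(-3) + 2| = |-1| = 1; 2 ≠ 1 — holds

The relation holds at x = -3, so it is not a counterexample.

Answer: No, x = -3 is not a counterexample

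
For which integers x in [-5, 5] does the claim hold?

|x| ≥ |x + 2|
Holds for: {-5, -4, -3, -2, -1}
Fails for: {0, 1, 2, 3, 4, 5}

Answer: {-5, -4, -3, -2, -1}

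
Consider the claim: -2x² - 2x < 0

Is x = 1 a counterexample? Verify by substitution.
Substitute x = 1 into the relation:
x = 1: LHS = -2·1² - 2·1 = -4; -4 < 0 — holds

The claim holds here, so x = 1 is not a counterexample. (A counterexample exists elsewhere, e.g. x = 0.)

Answer: No, x = 1 is not a counterexample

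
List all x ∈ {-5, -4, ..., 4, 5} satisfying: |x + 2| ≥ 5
Holds for: {3, 4, 5}
Fails for: {-5, -4, -3, -2, -1, 0, 1, 2}

Answer: {3, 4, 5}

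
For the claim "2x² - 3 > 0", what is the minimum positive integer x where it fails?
Testing positive integers:
x = 1: LHS = 2·1² - 3 = -1; -1 > 0 — FAILS  ← smallest positive counterexample

Answer: x = 1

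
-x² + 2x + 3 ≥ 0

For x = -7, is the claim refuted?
Substitute x = -7 into the relation:
x = -7: LHS = -(-7)² + 2·(-7) + 3 = -60; -60 ≥ 0 — FAILS

Since the claim fails at x = -7, this value is a counterexample.

Answer: Yes, x = -7 is a counterexample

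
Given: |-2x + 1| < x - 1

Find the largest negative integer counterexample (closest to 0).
Testing negative integers from -1 downward:
x = -1: LHS = |-2·(-1) + 1| = |3| = 3, RHS = (-1) - 1 = -2; 3 < -2 — FAILS  ← closest negative counterexample to 0

Answer: x = -1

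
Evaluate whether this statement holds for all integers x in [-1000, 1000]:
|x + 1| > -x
The claim fails at x = -1:
x = -1: LHS = |(-1) + 1| = |0| = 0, RHS = -(-1) = 1; 0 > 1 — FAILS

Because a single integer refutes it, the statement is false.

Answer: False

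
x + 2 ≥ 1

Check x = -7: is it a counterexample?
Substitute x = -7 into the relation:
x = -7: LHS = (-7) + 2 = -5; -5 ≥ 1 — FAILS

Since the claim fails at x = -7, this value is a counterexample.

Answer: Yes, x = -7 is a counterexample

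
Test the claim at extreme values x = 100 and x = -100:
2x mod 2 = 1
x = 100: LHS = (2·100) mod 2 = 200 mod 2 = 0; 0 = 1 — FAILS
x = -100: LHS = (2·(-100)) mod 2 = (-200) mod 2 = 0; 0 = 1 — FAILS

Answer: No, fails for both x = 100 and x = -100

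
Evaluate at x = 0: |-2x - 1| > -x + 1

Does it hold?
x = 0: LHS = |-2·0 - 1| = |-1| = 1, RHS = -0 + 1 = 1; 1 > 1 — FAILS

The relation fails at x = 0, so x = 0 is a counterexample.

Answer: No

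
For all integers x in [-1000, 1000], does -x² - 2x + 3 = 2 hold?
The claim fails at x = 0:
x = 0: LHS = -0² - 2·0 + 3 = 3; 3 = 2 — FAILS

Because a single integer refutes it, the statement is false.

Answer: False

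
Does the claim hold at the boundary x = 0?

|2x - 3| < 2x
x = 0: LHS = |2·0 - 3| = |-3| = 3, RHS = 2·0 = 0; 3 < 0 — FAILS

The relation fails at x = 0, so x = 0 is a counterexample.

Answer: No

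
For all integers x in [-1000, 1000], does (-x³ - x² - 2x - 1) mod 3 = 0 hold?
The claim fails at x = 0:
x = 0: LHS = (-0³ - 0² - 2·0 - 1) mod 3 = (-1) mod 3 = 2; 2 = 0 — FAILS

Because a single integer refutes it, the statement is false.

Answer: False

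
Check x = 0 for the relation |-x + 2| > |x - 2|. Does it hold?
x = 0: LHS = |-0 + 2| = |2| = 2, RHS = |0 - 2| = |-2| = 2; 2 > 2 — FAILS

The relation fails at x = 0, so x = 0 is a counterexample.

Answer: No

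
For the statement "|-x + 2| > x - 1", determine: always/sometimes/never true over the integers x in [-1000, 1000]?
Holds at x = 0: LHS = |-0 + 2| = |2| = 2, RHS = 0 - 1 = -1; 2 > -1 — holds
Fails at x = 2: LHS = |-2 + 2| = |0| = 0, RHS = 2 - 1 = 1; 0 > 1 — FAILS
It is satisfied by some integers in the range but not all.

Answer: Sometimes true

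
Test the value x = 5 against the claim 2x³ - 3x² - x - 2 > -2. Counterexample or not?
Substitute x = 5 into the relation:
x = 5: LHS = 2·5³ - 3·5² - 5 - 2 = 168; 168 > -2 — holds

The claim holds here, so x = 5 is not a counterexample. (A counterexample exists elsewhere, e.g. x = 0.)

Answer: No, x = 5 is not a counterexample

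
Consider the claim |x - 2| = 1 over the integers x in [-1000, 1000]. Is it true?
The claim fails at x = 0:
x = 0: LHS = |0 - 2| = |-2| = 2; 2 = 1 — FAILS

Because a single integer refutes it, the statement is false.

Answer: False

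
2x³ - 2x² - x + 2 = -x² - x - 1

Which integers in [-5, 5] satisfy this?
Holds for: {-1}
Fails for: {-5, -4, -3, -2, 0, 1, 2, 3, 4, 5}

Answer: {-1}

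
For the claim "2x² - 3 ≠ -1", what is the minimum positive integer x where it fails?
Testing positive integers:
x = 1: LHS = 2·1² - 3 = -1; -1 ≠ -1 — FAILS  ← smallest positive counterexample

Answer: x = 1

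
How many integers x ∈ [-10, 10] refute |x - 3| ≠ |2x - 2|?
Counterexamples in [-10, 10]: {-1}.

Counting them gives 1 values.

Answer: 1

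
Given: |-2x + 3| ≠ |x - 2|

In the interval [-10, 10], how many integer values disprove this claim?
Counterexamples in [-10, 10]: {1}.

Counting them gives 1 values.

Answer: 1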